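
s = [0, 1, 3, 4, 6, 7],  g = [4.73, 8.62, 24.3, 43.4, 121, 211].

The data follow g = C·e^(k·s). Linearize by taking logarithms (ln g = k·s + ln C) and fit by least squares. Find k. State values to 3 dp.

Taking logs, ln g = k·s + ln C, so regress ln g on s.
Σs = 21.0000, Σ(s)² = 111.0000, Σln g = 20.8166, Σs·ln g = 93.0451.
Normal system: [[111.0000, 21.0000]; [21.0000, 6]]·[k, ln C]ᵀ = [93.0451, 20.8166]ᵀ.
Slope k = (n·Σs·ln g − Σs·Σln g)/(n·Σ(s)² − (Σs)²) = (6·93.0451 − 21.0000·20.8166)/225.0000 = 0.53832; ln C = (Σln g − k·Σs)/n = 1.58531.

k = 0.538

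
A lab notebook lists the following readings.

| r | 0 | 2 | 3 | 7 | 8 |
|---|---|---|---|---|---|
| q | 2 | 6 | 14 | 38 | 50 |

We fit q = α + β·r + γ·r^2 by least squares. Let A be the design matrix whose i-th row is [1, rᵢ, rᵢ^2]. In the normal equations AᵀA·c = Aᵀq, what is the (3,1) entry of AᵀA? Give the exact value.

126

Row 3 ↔ basis r^2, column 1 ↔ basis 1, so (AᵀA)_{3,1} = Σᵢ r^2 = (0)·(1) + (4)·(1) + (9)·(1) + (49)·(1) + (64)·(1) = 126.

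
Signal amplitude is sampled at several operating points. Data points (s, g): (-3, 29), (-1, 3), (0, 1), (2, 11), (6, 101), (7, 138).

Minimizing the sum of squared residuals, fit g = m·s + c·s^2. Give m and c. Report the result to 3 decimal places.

Sums needed: Σs·s = 99, Σs·s^2 = 539, Σs^2·s^2 = 3795.
For Aᵀg: Σs·g = 1504, Σs^2·g = 10706.
Determinant 99·3795 − 539² = 85184.
m = (1504·3795 − 539·10706)/85184 = -2857/3872; c = (99·10706 − 539·1504)/85184 = 11329/3872.

m = -0.738, c = 2.926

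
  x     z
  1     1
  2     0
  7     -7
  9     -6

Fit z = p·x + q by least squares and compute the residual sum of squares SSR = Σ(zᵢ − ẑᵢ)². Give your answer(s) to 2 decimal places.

SSR = 4.75

With design matrix M, MᵀM = [[135, 19]; [19, 4]] and Mᵀz = [-102, -12]ᵀ.
det = 135·4 − 19² = 179.
p = ((-102)·4 − 19·(-12))/179 = -180/179; q = (135·(-12) − 19·(-102))/179 = 318/179.
Residuals: 41/179, 42/179, -311/179, 228/179; SSR = 850/179.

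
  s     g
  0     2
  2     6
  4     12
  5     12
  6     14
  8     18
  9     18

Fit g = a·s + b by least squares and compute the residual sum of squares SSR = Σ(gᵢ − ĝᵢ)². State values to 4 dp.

The normal system AᵀA·[a, b]ᵀ = Aᵀg is [[226, 34]; [34, 7]]·[a, b]ᵀ = [510, 82]ᵀ.
det = 226·7 − 34² = 426.
a = (510·7 − 34·82)/426 = 391/213; b = (226·82 − 34·510)/426 = 596/213.
Residuals: -170/213, -100/213, 132/71, 5/213, 40/213, 110/213, -281/213; SSR = 1354/213.

SSR = 6.3568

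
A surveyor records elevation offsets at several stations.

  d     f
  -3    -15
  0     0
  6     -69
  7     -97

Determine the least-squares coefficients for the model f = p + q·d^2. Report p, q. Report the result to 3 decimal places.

Entries of AᵀA: Σ1 = 4, Σd^2 = 94, Σd^2·d^2 = 3778.
For Aᵀf: Σf = -181, Σd^2·f = -7372.
So AᵀA·[p, q]ᵀ = Aᵀf: [[4, 94]; [94, 3778]]·[p, q]ᵀ = [-181, -7372]ᵀ.
Eliminating q: 3778·(row 1) − 94·(row 2) gives 6276·p = 3778·(-181) − 94·(-7372) = 9150, so p = 1525/1046.
Then q = ((-7372) − 94·(1525/1046))/3778 = -2079/1046.

p = 1.458, q = -1.988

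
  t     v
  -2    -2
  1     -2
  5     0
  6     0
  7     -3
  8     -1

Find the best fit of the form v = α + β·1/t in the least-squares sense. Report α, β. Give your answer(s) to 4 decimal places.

α = -1.3265, β = -0.0359

Sums needed: Σ1 = 6, Σ1/t = 953/840, Σ1/t·1/t = 955249/705600.
And Σv = -8, Σ1/t·v = -87/56.
So XᵀX·[α, β]ᵀ = Xᵀv: [[6, 953/840]; [953/840, 955249/705600]]·[α, β]ᵀ = [-8, -87/56]ᵀ.
det = 6·(955249/705600) − (953/840)² = 964657/141120.
α = ((-8)·(955249/705600) − (953/840)·(-87/56))/(964657/141120) = -6398327/4823285; β = (6·(-87/56) − (953/840)·(-8))/(964657/141120) = -34608/964657.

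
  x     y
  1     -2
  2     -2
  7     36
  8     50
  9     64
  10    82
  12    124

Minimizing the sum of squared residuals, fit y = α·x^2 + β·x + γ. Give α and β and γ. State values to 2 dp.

α = 1.02, β = -1.82, γ = -1.70

Setting ∂/∂α … = 0 gives: 43811·α + 4321·β + 443·γ = 36194;  4321·α + 443·β + 49·γ = 3530;  443·α + 49·β + 7·γ = 352.
Solving the 3×3 system (Gaussian elimination) gives α = 307/300, β = -2737/1500, γ = -213/125.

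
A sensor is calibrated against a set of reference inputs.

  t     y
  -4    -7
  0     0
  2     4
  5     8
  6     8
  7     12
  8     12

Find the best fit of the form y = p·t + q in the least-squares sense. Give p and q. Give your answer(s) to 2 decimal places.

p = 1.59, q = -0.15

Setting ∂/∂p … = 0 gives: 194·p + 24·q = 304;  24·p + 7·q = 37.
Eliminating q: 7·(row 1) − 24·(row 2) gives 782·p = 7·304 − 24·37 = 1240, so p = 620/391.
Then q = (37 − 24·(620/391))/7 = -59/391.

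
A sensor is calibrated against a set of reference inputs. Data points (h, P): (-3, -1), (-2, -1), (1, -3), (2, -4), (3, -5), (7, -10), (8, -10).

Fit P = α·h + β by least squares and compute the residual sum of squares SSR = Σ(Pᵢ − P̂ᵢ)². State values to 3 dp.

SSR = 2.720

Sums needed: Σh·h = 140, Σh = 16, Σ1 = 7.
For AᵀP: Σh·P = -171, ΣP = -34.
AᵀA·[α, β]ᵀ = AᵀP becomes [[140, 16]; [16, 7]]·[α, β]ᵀ = [-171, -34]ᵀ.
Eliminating β: 7·(row 1) − 16·(row 2) gives 724·α = 7·(-171) − 16·(-34) = -653, so α = -653/724.
Then β = ((-34) − 16·(-653/724))/7 = -506/181.
Residuals: -659/724, -3/362, 505/724, 217/362, 363/724, -645/724, 2/181; SSR = 1969/724.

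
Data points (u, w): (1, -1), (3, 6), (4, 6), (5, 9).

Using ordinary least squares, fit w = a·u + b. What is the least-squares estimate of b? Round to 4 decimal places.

b = -2.8000

From the data, Σu·u = 51, Σu = 13, Σ1 = 4.
For Mᵀw: Σu·w = 86, Σw = 20.
So MᵀM·[a, b]ᵀ = Mᵀw: [[51, 13]; [13, 4]]·[a, b]ᵀ = [86, 20]ᵀ.
Determinant 51·4 − 13² = 35.
a = (86·4 − 13·20)/35 = 12/5; b = (51·20 − 13·86)/35 = -14/5.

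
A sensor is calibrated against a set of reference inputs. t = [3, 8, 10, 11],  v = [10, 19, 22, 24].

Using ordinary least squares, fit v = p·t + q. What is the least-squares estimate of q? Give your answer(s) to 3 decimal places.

q = 4.855

From the data, Σt·t = 294, Σt = 32, Σ1 = 4.
Right-hand side: Σt·v = 666, Σv = 75.
So AᵀA·[p, q]ᵀ = Aᵀv: [[294, 32]; [32, 4]]·[p, q]ᵀ = [666, 75]ᵀ.
Eliminating q: 4·(row 1) − 32·(row 2) gives 152·p = 4·666 − 32·75 = 264, so p = 33/19.
Then q = (75 − 32·(33/19))/4 = 369/76.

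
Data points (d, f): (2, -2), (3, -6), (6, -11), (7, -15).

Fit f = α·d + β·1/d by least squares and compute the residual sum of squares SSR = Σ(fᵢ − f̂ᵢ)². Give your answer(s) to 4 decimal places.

The normal system XᵀX·[α, β]ᵀ = Xᵀf is [[98, 4]; [4, 361/882]]·[α, β]ᵀ = [-193, -293/42]ᵀ.
Eliminating β: (361/882)·(row 1) − 4·(row 2) gives (217/9)·α = (361/882)·(-193) − 4·(-293/42) = -45061/882, so α = -45061/21266.
Then β = ((-293/42) − 4·(-45061/21266))/(361/882) = 795/217.
Residuals: 8635/21266, -593/686, 23455/21266, -2099/3038; SSR = 27709/10633.

SSR = 2.6059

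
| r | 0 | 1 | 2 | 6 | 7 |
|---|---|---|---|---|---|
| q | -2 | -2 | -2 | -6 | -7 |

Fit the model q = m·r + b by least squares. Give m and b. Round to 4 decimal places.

m = -0.7784, b = -1.3093

Entries of AᵀA: Σr·r = 90, Σr = 16, Σ1 = 5.
For Aᵀq: Σr·q = -91, Σq = -19.
Determinant 90·5 − 16² = 194.
m = ((-91)·5 − 16·(-19))/194 = -151/194; b = (90·(-19) − 16·(-91))/194 = -127/97.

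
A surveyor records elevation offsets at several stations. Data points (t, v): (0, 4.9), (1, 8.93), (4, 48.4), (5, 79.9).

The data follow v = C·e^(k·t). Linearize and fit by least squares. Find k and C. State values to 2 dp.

k = 0.56, C = 5.01

Taking logs, ln v = k·t + ln C, so regress ln v on t.
AᵀA = [[42.0000, 10.0000]; [10.0000, 4]], rhs = [39.6113, 12.0389]ᵀ  (here Σt = 10.0000, Σ(t)² = 42.0000, Σln v = 12.0389, Σt·ln v = 39.6113).
Slope k = (n·Σt·ln v − Σt·Σln v)/(n·Σ(t)² − (Σt)²) = (4·39.6113 − 10.0000·12.0389)/68.0000 = 0.55965; ln C = (Σln v − k·Σt)/n = 1.61062, so C = exp(1.61062) = 5.00590.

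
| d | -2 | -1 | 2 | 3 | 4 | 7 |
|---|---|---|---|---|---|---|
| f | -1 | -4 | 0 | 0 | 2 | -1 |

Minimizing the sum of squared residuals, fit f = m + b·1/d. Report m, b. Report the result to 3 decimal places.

Entries of MᵀM: Σ1 = 6, Σ1/d = -23/84, Σ1/d·1/d = 11953/7056.
Right-hand side: Σf = -4, Σ1/d·f = 34/7.
MᵀM·[m, b]ᵀ = Mᵀf becomes [[6, -23/84]; [-23/84, 11953/7056]]·[m, b]ᵀ = [-4, 34/7]ᵀ.
Determinant 6·(11953/7056) − (-23/84)² = 71189/7056.
m = ((-4)·(11953/7056) − (-23/84)·(34/7))/(71189/7056) = -38428/71189; b = (6·(34/7) − (-23/84)·(-4))/(71189/7056) = 197904/71189.

m = -0.540, b = 2.780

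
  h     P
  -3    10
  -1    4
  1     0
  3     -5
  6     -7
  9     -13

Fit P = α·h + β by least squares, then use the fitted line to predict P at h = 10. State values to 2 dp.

P̂ = -15.44

Normal-equation sums: Σh·h = 137, Σh = 15, Σ1 = 6.
For XᵀP: Σh·P = -208, ΣP = -11.
Δ = 137·6 − 15² = 597.
α = ((-208)·6 − 15·(-11))/597 = -361/199; β = (137·(-11) − 15·(-208))/597 = 1613/597.
At h = 10: P̂ = (-361/199)·(10) + (1613/597)·(1) = -9217/597.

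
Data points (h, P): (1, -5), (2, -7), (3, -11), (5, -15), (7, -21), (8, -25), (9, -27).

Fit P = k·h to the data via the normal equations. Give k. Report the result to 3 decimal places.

XᵀX·[k]ᵀ = XᵀP reads: 233·k = -717.
(Σh·h = 233, Σh·P = -717.)
Hence k = -717 / 233 ≈ -3.07725.

k = -3.077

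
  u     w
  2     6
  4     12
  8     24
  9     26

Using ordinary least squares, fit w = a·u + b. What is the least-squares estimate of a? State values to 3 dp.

From the data, Σu·u = 165, Σu = 23, Σ1 = 4.
And Σu·w = 486, Σw = 68.
Normal equations: [[165, 23]; [23, 4]]·[a, b]ᵀ = [486, 68]ᵀ.
Δ = 165·4 − 23² = 131.
a = (486·4 − 23·68)/131 = 380/131; b = (165·68 − 23·486)/131 = 42/131.

a = 2.901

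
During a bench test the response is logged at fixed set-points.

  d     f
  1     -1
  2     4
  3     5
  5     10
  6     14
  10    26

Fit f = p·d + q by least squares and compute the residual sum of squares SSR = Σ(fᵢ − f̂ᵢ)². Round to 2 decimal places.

SSR = 4.27

From the data, Σd·d = 175, Σd = 27, Σ1 = 6.
For Xᵀf: Σd·f = 416, Σf = 58.
det = 175·6 − 27² = 321.
p = (416·6 − 27·58)/321 = 310/107; q = (175·58 − 27·416)/321 = -1082/321.
Residuals: -169/321, 506/321, -103/321, -358/321, -4/321, 128/321; SSR = 1370/321.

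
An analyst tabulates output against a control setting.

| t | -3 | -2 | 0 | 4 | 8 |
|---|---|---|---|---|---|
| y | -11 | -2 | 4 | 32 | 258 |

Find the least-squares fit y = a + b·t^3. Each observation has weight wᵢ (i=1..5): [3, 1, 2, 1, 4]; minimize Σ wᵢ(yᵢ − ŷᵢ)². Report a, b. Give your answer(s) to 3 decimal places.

The normal equations are: 11·a + 2023·b = 1037;  2023·a + 1054923·b = 531339.
(Σwᵢ·1 = 11, Σwᵢ·t^3 = 2023, Σwᵢ·t^3·t^3 = 1054923, Σwᵢ·y = 1037, Σwᵢ·t^3·y = 531339.)
Δ = 11·1054923 − 2023² = 7511624.
a = (1037·1054923 − 2023·531339)/7511624 = 9528177/3755812; b = (11·531339 − 2023·1037)/7511624 = 1873439/3755812.

a = 2.537, b = 0.499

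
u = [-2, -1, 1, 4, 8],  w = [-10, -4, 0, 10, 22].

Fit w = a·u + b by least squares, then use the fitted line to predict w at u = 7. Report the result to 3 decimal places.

ŵ = 19.055

Entries of AᵀA: Σu·u = 86, Σu = 10, Σ1 = 5.
Right-hand side: Σu·w = 240, Σw = 18.
Eliminating b: 5·(row 1) − 10·(row 2) gives 330·a = 5·240 − 10·18 = 1020, so a = 34/11.
Then b = (18 − 10·(34/11))/5 = -142/55.
At u = 7: ŵ = (34/11)·(7) + (-142/55)·(1) = 1048/55.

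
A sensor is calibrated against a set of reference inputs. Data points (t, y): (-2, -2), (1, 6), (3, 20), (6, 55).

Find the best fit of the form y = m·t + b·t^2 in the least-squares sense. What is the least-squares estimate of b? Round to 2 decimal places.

b = 0.96

Setting ∂/∂m … = 0 gives: 50·m + 236·b = 400;  236·m + 1394·b = 2158.
(Σt·t = 50, Σt·t^2 = 236, Σt^2·t^2 = 1394, Σt·y = 400, Σt^2·y = 2158.)
Δ = 50·1394 − 236² = 14004.
m = (400·1394 − 236·2158)/14004 = 1342/389; b = (50·2158 − 236·400)/14004 = 375/389.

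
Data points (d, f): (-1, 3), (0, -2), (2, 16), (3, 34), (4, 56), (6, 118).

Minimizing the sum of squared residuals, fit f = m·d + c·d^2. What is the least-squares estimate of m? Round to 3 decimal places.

m = 2.097

Forming MᵀM = [[66, 314]; [314, 1650]] and Mᵀf = [1063, 5517]ᵀ gives MᵀM·[m, c]ᵀ = Mᵀf.
Determinant 66·1650 − 314² = 10304.
m = (1063·1650 − 314·5517)/10304 = 5403/2576; c = (66·5517 − 314·1063)/10304 = 7585/2576.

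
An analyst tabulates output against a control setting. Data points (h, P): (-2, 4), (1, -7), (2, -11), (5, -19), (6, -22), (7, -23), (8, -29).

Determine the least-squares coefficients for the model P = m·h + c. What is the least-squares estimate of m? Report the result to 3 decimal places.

Normal-equation sums: Σh·h = 183, Σh = 27, Σ1 = 7.
And Σh·P = -657, ΣP = -107.
Δ = 183·7 − 27² = 552.
m = ((-657)·7 − 27·(-107))/552 = -285/92; c = (183·(-107) − 27·(-657))/552 = -307/92.

m = -3.098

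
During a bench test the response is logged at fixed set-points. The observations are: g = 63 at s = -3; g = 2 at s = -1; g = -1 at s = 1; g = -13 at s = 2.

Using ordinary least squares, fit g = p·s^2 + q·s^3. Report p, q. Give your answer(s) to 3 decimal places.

p = 0.841, q = -2.051

The normal equations are: 99·p + (-211)·q = 516;  (-211)·p + 795·q = -1808.
(Σs^2·s^2 = 99, Σs^2·s^3 = -211, Σs^3·s^3 = 795, Σs^2·g = 516, Σs^3·g = -1808.)
Δ = 99·795 − (-211)² = 34184.
p = (516·795 − (-211)·(-1808))/34184 = 7183/8546; q = (99·(-1808) − (-211)·516)/34184 = -17529/8546.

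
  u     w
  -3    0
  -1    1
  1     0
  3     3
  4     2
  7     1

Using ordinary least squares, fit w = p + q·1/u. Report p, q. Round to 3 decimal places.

p = 1.161, q = 0.081

The normal equations are: 6·p + (11/28)·q = 7;  (11/28)·p + (16265/7056)·q = 9/14.
Eliminating q: (16265/7056)·(row 1) − (11/28)·(row 2) gives (32167/2352)·p = (16265/7056)·7 − (11/28)·(9/14) = 112073/7056, so p = 112073/96501.
Then q = ((9/14) − (11/28)·(112073/96501))/(16265/7056) = 2604/32167.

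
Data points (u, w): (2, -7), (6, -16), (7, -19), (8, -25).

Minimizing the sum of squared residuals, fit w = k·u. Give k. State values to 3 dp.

k = -2.895

Sums needed: Σu·u = 153.
Right-hand side: Σu·w = -443.
MᵀM·[k]ᵀ = Mᵀw becomes [[153]]·[k]ᵀ = [-443]ᵀ.
k = (-443)/153 = -2.89542.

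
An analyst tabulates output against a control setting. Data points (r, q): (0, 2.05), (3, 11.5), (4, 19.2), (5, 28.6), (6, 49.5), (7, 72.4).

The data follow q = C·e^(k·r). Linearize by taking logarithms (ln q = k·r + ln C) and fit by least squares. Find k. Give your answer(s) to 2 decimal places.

k = 0.51

Linearized form: ln q = k·r + ln C. From the 6 transformed points,
XᵀX = [[135.0000, 25.0000]; [25.0000, 6]], rhs = [89.3010, 17.6527]ᵀ  (here Σr = 25.0000, Σ(r)² = 135.0000, Σln q = 17.6527, Σr·ln q = 89.3010).
Slope k = (n·Σr·ln q − Σr·Σln q)/(n·Σ(r)² − (Σr)²) = (6·89.3010 − 25.0000·17.6527)/185.0000 = 0.51075; ln C = (Σln q − k·Σr)/n = 0.81399.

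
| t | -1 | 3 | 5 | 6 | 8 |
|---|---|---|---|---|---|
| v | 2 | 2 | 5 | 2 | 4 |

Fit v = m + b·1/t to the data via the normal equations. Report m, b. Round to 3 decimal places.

MᵀM·[m, b]ᵀ = Mᵀv reads: 5·m + (-7/40)·b = 15;  (-7/40)·m + (17201/14400)·b = 1/2.
Determinant 5·(17201/14400) − (-7/40)² = 21391/3600.
m = (15·(17201/14400) − (-7/40)·(1/2))/(21391/3600) = 259275/85564; b = (5·(1/2) − (-7/40)·15)/(21391/3600) = 18450/21391.

m = 3.030, b = 0.863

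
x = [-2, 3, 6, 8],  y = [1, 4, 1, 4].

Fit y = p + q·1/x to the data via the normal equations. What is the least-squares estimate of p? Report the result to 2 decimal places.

p = 2.41

Forming MᵀM = [[4, 1/8]; [1/8, 233/576]] and Mᵀy = [10, 3/2]ᵀ gives MᵀM·[p, q]ᵀ = Mᵀy.
Δ = 4·(233/576) − (1/8)² = 923/576.
p = (10·(233/576) − (1/8)·(3/2))/(923/576) = 2222/923; q = (4·(3/2) − (1/8)·10)/(923/576) = 2736/923.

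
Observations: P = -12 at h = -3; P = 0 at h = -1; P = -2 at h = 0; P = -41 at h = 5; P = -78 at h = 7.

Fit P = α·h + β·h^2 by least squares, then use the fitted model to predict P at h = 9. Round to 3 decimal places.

P̂ = -127.600

Entries of MᵀM: Σh·h = 84, Σh·h^2 = 440, Σh^2·h^2 = 3108.
And Σh·P = -715, Σh^2·P = -4955.
MᵀM·[α, β]ᵀ = MᵀP becomes [[84, 440]; [440, 3108]]·[α, β]ᵀ = [-715, -4955]ᵀ.
Eliminating β: 3108·(row 1) − 440·(row 2) gives 67472·α = 3108·(-715) − 440·(-4955) = -42020, so α = -10505/16868.
Then β = ((-4955) − 440·(-10505/16868))/3108 = -25405/16868.
At h = 9: P̂ = (-10505/16868)·(9) + (-25405/16868)·(81) = -1076175/8434.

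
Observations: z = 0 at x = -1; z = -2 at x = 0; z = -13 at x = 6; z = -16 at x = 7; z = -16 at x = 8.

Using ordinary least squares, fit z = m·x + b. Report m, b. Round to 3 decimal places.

m = -1.857, b = -1.971

From the data, Σx·x = 150, Σx = 20, Σ1 = 5.
And Σx·z = -318, Σz = -47.
Normal equations: [[150, 20]; [20, 5]]·[m, b]ᵀ = [-318, -47]ᵀ.
Eliminating b: 5·(row 1) − 20·(row 2) gives 350·m = 5·(-318) − 20·(-47) = -650, so m = -13/7.
Then b = ((-47) − 20·(-13/7))/5 = -69/35.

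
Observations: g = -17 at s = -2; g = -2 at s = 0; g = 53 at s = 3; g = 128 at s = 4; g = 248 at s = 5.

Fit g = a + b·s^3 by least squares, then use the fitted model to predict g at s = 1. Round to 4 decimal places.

Compute the Gram sums: Σ1 = 5, Σs^3 = 208, Σs^3·s^3 = 20514.
And Σg = 410, Σs^3·g = 40759.
So XᵀX·[a, b]ᵀ = Xᵀg: [[5, 208]; [208, 20514]]·[a, b]ᵀ = [410, 40759]ᵀ.
det = 5·20514 − 208² = 59306.
a = (410·20514 − 208·40759)/59306 = -2582/2281; b = (5·40759 − 208·410)/59306 = 118515/59306.
At s = 1: ĝ = (-2582/2281)·(1) + (118515/59306)·(1) = 51383/59306.

ĝ = 0.8664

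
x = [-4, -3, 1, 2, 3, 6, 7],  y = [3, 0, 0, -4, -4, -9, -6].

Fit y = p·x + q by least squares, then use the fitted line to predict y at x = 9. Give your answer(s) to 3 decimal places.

ŷ = -9.459

With design matrix M, MᵀM = [[124, 12]; [12, 7]] and Mᵀy = [-128, -20]ᵀ.
Δ = 124·7 − 12² = 724.
p = ((-128)·7 − 12·(-20))/724 = -164/181; q = (124·(-20) − 12·(-128))/724 = -236/181.
At x = 9: ŷ = (-164/181)·(9) + (-236/181)·(1) = -1712/181.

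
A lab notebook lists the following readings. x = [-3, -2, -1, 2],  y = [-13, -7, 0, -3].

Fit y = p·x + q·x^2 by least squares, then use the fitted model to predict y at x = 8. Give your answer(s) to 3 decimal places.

ŷ = -70.145

The normal equations are: 18·p + (-28)·q = 47;  (-28)·p + 114·q = -157.
Eliminating q: 114·(row 1) − (-28)·(row 2) gives 1268·p = 114·47 − (-28)·(-157) = 962, so p = 481/634.
Then q = ((-157) − (-28)·(481/634))/114 = -755/634.
At x = 8: ŷ = (481/634)·(8) + (-755/634)·(64) = -22236/317.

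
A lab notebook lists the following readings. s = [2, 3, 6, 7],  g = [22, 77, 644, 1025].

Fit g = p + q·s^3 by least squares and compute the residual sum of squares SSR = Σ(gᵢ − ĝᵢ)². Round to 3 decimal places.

Entries of AᵀA: Σ1 = 4, Σs^3 = 594, Σs^3·s^3 = 165098.
Right-hand side: Σg = 1768, Σs^3·g = 492934.
AᵀA·[p, q]ᵀ = Aᵀg becomes [[4, 594]; [594, 165098]]·[p, q]ᵀ = [1768, 492934]ᵀ.
det = 4·165098 − 594² = 307556.
p = (1768·165098 − 594·492934)/307556 = -227383/76889; q = (4·492934 − 594·1768)/307556 = 230386/76889.
Residuals: 75853/76889, -72586/76889, -19477/76889, 16210/76889; SSR = 151706/76889.

SSR = 1.973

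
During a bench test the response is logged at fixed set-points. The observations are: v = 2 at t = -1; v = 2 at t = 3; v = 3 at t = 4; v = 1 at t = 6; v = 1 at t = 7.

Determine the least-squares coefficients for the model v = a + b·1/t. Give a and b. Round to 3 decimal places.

From the data, Σ1 = 5, Σ1/t = -3/28, Σ1/t·1/t = 8621/7056.
And Σv = 9, Σ1/t·v = -23/84.
So AᵀA·[a, b]ᵀ = Aᵀv: [[5, -3/28]; [-3/28, 8621/7056]]·[a, b]ᵀ = [9, -23/84]ᵀ.
Determinant 5·(8621/7056) − (-3/28)² = 2689/441.
a = (9·(8621/7056) − (-3/28)·(-23/84))/(2689/441) = 38691/21512; b = (5·(-23/84) − (-3/28)·9)/(2689/441) = -357/5378.

a = 1.799, b = -0.066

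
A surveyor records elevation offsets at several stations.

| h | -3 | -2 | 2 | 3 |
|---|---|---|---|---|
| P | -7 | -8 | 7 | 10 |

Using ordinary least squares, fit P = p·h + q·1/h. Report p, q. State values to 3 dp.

The normal equations are: 26·p + 4·q = 81;  4·p + (13/18)·q = 79/6.
(Σh·h = 26, Σh·1/h = 4, Σ1/h·1/h = 13/18, Σh·P = 81, Σ1/h·P = 79/6.)
Determinant 26·(13/18) − 4² = 25/9.
p = (81·(13/18) − 4·(79/6))/(25/9) = 21/10; q = (26·(79/6) − 4·81)/(25/9) = 33/5.

p = 2.100, q = 6.600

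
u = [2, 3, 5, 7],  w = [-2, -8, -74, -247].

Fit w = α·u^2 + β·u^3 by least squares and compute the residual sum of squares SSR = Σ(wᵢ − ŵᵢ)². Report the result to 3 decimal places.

SSR = 6.208

Sums needed: Σu^2·u^2 = 3123, Σu^2·u^3 = 20207, Σu^3·u^3 = 134067.
For Xᵀw: Σu^2·w = -14033, Σu^3·w = -94203.
Determinant 3123·134067 − 20207² = 10368392.
α = ((-14033)·134067 − 20207·(-94203))/10368392 = 11098905/5184196; β = (3123·(-94203) − 20207·(-14033))/10368392 = -5315569/5184196.
Residuals: -3059865/1296049, 1078325/2592098, 835749/1296049, -551295/2592098; SSR = 16091873/2592098.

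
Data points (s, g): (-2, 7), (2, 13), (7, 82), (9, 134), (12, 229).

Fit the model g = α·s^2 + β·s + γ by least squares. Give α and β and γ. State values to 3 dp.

α = 1.470, β = 1.130, γ = 3.766

MᵀM·[α, β, γ]ᵀ = Mᵀg reads: 29730·α + 2800·β + 282·γ = 47928;  2800·α + 282·β + 28·γ = 4540;  282·α + 28·β + 5·γ = 465.
(Σs^2·s^2 = 29730, Σs^2·s = 2800, Σs^2 = 282, Σs·s = 282, Σs = 28, Σ1 = 5, Σs^2·g = 47928, Σs·g = 4540, Σg = 465.)
Solving the 3×3 system (Gaussian elimination) gives α = 442027/300703, β = 339732/300703, γ = 1132557/300703.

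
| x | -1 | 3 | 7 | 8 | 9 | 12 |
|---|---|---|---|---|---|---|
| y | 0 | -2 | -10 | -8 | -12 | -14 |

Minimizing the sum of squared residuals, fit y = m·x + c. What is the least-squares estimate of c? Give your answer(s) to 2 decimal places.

c = -0.31

Normal-equation sums: Σx·x = 348, Σx = 38, Σ1 = 6.
Right-hand side: Σx·y = -416, Σy = -46.
Eliminating c: 6·(row 1) − 38·(row 2) gives 644·m = 6·(-416) − 38·(-46) = -748, so m = -187/161.
Then c = ((-46) − 38·(-187/161))/6 = -50/161.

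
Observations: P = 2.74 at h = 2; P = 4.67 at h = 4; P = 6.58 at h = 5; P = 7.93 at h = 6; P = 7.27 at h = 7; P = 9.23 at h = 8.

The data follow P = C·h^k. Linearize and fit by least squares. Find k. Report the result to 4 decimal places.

Linearized form: ln P = k·ln h + ln C. From the 6 transformed points,
Σln h = 9.5060, Σ(ln h)² = 16.3136, Σln P = 10.7100, Σln h·ln P = 18.0592.
Equations: 16.3136·k + 9.5060·ln C = 18.0592;  9.5060·k + 6·ln C = 10.7100.
Slope k = (n·Σln h·ln P − Σln h·Σln P)/(n·Σ(ln h)² − (Σln h)²) = (6·18.0592 − 9.5060·10.7100)/7.5177 = 0.87072; ln C = (Σln P − k·Σln h)/n = 0.40550.

k = 0.8707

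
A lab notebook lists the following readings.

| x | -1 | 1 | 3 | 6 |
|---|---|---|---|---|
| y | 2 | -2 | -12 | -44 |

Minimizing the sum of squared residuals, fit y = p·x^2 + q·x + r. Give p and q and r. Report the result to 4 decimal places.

p = -0.9851, q = -1.6001, r = 1.1745

With design matrix A, AᵀA = [[1379, 243, 47]; [243, 47, 9]; [47, 9, 4]] and Aᵀy = [-1692, -304, -56]ᵀ.
Row-reducing yields p = -3229/3278, q = -5245/3278, r = 175/149.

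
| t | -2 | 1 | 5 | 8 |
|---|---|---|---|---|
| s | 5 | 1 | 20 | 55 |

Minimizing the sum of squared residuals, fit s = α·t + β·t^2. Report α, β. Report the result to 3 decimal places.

Forming MᵀM = [[94, 630]; [630, 4738]] and Mᵀs = [531, 4041]ᵀ gives MᵀM·[α, β]ᵀ = Mᵀs.
Determinant 94·4738 − 630² = 48472.
α = (531·4738 − 630·4041)/48472 = -3744/6059; β = (94·4041 − 630·531)/48472 = 11331/12118.

α = -0.618, β = 0.935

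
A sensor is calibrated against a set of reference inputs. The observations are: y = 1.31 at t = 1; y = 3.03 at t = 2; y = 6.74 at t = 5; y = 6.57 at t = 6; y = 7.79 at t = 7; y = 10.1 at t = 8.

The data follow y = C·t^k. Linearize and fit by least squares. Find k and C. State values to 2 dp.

Let Y = ln y. Fitting Y = k·ln t + ln C by least squares:
AᵀA = [[14.3918, 8.1197]; [8.1197, 6]], rhs = [16.0157, 9.5345]ᵀ  (here Σln t = 8.1197, Σ(ln t)² = 14.3918, Σln y = 9.5345, Σln t·ln y = 16.0157).
Solving (det = 20.4213): k = 0.91458, ln C = 0.35141, so C = exp(0.35141) = 1.42106.

k = 0.91, C = 1.42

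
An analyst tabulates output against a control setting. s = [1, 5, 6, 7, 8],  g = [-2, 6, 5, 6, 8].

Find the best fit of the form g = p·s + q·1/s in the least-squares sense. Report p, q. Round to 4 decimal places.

p = 1.0203, q = -2.9088

From the data, Σs·s = 175, Σs·1/s = 5, Σ1/s·1/s = 778849/705600.
Right-hand side: Σs·g = 164, Σ1/s·g = 397/210.
So XᵀX·[p, q]ᵀ = Xᵀg: [[175, 5]; [5, 778849/705600]]·[p, q]ᵀ = [164, 397/210]ᵀ.
det = 175·(778849/705600) − 5² = 678049/4032.
p = (164·(778849/705600) − 5·(397/210))/(678049/4032) = 121061636/118658575; q = (175·(397/210) − 5·164)/(678049/4032) = -1972320/678049.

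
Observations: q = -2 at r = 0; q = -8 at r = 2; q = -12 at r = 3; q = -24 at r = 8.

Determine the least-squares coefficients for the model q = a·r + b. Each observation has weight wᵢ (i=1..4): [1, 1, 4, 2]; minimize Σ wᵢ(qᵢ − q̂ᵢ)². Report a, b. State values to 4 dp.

Sums needed: Σwᵢ·r·r = 168, Σwᵢ·r = 30, Σwᵢ·1 = 8.
And Σwᵢ·r·q = -544, Σwᵢ·q = -106.
det = 168·8 − 30² = 444.
a = ((-544)·8 − 30·(-106))/444 = -293/111; b = (168·(-106) − 30·(-544))/444 = -124/37.

a = -2.6396, b = -3.3514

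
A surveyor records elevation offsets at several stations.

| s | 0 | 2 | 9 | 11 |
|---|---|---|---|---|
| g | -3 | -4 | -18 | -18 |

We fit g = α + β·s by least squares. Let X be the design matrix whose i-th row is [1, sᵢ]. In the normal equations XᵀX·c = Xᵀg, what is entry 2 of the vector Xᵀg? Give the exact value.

Entry 2 ↔ basis s, so (Xᵀg)_{2} = Σᵢ (s)·gᵢ = (0)·(-3) + (2)·(-4) + (9)·(-18) + (11)·(-18) = -368.

-368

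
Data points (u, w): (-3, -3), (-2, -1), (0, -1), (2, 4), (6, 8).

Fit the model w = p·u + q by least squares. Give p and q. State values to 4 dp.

p = 1.2266, q = 0.6641

Compute the Gram sums: Σu·u = 53, Σu = 3, Σ1 = 5.
Moment sums: Σu·w = 67, Σw = 7.
Normal equations: [[53, 3]; [3, 5]]·[p, q]ᵀ = [67, 7]ᵀ.
Determinant 53·5 − 3² = 256.
p = (67·5 − 3·7)/256 = 157/128; q = (53·7 − 3·67)/256 = 85/128.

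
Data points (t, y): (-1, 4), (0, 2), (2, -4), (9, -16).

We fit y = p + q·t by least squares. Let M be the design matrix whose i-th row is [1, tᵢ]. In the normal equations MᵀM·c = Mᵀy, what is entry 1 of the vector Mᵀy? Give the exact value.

Entry 1 ↔ basis 1, so (Mᵀy)_{1} = Σᵢ yᵢ = (1)·(4) + (1)·(2) + (1)·(-4) + (1)·(-16) = -14.

-14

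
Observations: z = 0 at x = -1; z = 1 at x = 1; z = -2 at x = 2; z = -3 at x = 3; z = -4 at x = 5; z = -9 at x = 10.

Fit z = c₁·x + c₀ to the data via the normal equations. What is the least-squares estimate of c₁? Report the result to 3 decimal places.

With design matrix M, MᵀM = [[140, 20]; [20, 6]] and Mᵀz = [-122, -17]ᵀ.
Δ = 140·6 − 20² = 440.
c₁ = ((-122)·6 − 20·(-17))/440 = -49/55; c₀ = (140·(-17) − 20·(-122))/440 = 3/22.

c₁ = -0.891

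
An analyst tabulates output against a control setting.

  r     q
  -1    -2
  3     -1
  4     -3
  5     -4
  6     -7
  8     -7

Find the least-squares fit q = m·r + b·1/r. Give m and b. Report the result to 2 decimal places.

From the data, Σr·r = 151, Σr·1/r = 6, Σ1/r·1/r = 18101/14400.
Moment sums: Σr·q = -131, Σ1/r·q = -77/40.
Eliminating b: (18101/14400)·(row 1) − 6·(row 2) gives (2214851/14400)·m = (18101/14400)·(-131) − 6·(-77/40) = -2204911/14400, so m = -2204911/2214851.
Then b = ((-77/40) − 6·(-2204911/2214851))/(18101/14400) = 7132680/2214851.

m = -1.00, b = 3.22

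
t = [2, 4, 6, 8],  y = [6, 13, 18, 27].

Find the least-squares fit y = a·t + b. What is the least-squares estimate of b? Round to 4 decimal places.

b = -1.0000

Setting ∂/∂a … = 0 gives: 120·a + 20·b = 388;  20·a + 4·b = 64.
Eliminating b: 4·(row 1) − 20·(row 2) gives 80·a = 4·388 − 20·64 = 272, so a = 17/5.
Then b = (64 − 20·(17/5))/4 = -1.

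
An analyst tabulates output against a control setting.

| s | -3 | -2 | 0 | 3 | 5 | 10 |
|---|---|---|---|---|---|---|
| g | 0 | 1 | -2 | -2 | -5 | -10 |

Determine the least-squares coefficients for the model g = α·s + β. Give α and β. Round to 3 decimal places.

Normal-equation sums: Σs·s = 147, Σs = 13, Σ1 = 6.
For Mᵀg: Σs·g = -133, Σg = -18.
So MᵀM·[α, β]ᵀ = Mᵀg: [[147, 13]; [13, 6]]·[α, β]ᵀ = [-133, -18]ᵀ.
Determinant 147·6 − 13² = 713.
α = ((-133)·6 − 13·(-18))/713 = -564/713; β = (147·(-18) − 13·(-133))/713 = -917/713.

α = -0.791, β = -1.286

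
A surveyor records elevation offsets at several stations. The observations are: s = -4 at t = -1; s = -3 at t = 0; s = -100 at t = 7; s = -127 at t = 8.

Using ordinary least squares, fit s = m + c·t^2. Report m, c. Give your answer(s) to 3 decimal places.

m = -2.684, c = -1.958

XᵀX·[m, c]ᵀ = Xᵀs reads: 4·m + 114·c = -234;  114·m + 6498·c = -13032.
(Σ1 = 4, Σt^2 = 114, Σt^2·t^2 = 6498, Σs = -234, Σt^2·s = -13032.)
det = 4·6498 − 114² = 12996.
m = ((-234)·6498 − 114·(-13032))/12996 = -51/19; c = (4·(-13032) − 114·(-234))/12996 = -707/361.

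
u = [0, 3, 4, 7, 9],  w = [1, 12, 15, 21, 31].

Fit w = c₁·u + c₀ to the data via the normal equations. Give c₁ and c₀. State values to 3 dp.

Normal-equation sums: Σu·u = 155, Σu = 23, Σ1 = 5.
Moment sums: Σu·w = 522, Σw = 80.
Determinant 155·5 − 23² = 246.
c₁ = (522·5 − 23·80)/246 = 385/123; c₀ = (155·80 − 23·522)/246 = 197/123.

c₁ = 3.130, c₀ = 1.602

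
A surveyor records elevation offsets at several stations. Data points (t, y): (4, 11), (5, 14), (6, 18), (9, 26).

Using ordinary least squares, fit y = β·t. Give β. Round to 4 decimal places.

Forming MᵀM = [[158]] and Mᵀy = [456]ᵀ gives MᵀM·[β]ᵀ = Mᵀy.
β = 456/158 = 2.88608.

β = 2.8861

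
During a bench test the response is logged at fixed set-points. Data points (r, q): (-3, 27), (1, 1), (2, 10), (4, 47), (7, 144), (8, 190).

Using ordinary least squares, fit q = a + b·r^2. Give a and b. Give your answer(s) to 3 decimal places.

a = -1.233, b = 2.982

With design matrix M, MᵀM = [[6, 143]; [143, 6851]] and Mᵀq = [419, 20252]ᵀ.
Eliminating b: 6851·(row 1) − 143·(row 2) gives 20657·a = 6851·419 − 143·20252 = -25467, so a = -1959/1589.
Then b = (20252 − 143·(-1959/1589))/6851 = 61595/20657.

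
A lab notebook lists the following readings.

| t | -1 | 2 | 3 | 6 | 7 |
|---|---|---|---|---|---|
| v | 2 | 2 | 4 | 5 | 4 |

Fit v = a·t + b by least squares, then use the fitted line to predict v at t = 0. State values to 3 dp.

From the data, Σt·t = 99, Σt = 17, Σ1 = 5.
Moment sums: Σt·v = 72, Σv = 17.
MᵀM·[a, b]ᵀ = Mᵀv becomes [[99, 17]; [17, 5]]·[a, b]ᵀ = [72, 17]ᵀ.
Determinant 99·5 − 17² = 206.
a = (72·5 − 17·17)/206 = 71/206; b = (99·17 − 17·72)/206 = 459/206.
At t = 0: v̂ = (71/206)·(0) + (459/206)·(1) = 459/206.

v̂ = 2.228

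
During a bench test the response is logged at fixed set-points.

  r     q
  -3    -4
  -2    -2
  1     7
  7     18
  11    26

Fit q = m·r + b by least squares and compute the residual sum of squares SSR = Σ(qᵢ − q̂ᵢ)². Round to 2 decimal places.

SSR = 4.60

With design matrix M, MᵀM = [[184, 14]; [14, 5]] and Mᵀq = [435, 45]ᵀ.
det = 184·5 − 14² = 724.
m = (435·5 − 14·45)/724 = 1545/724; b = (184·45 − 14·435)/724 = 1095/362.
Residuals: -451/724, -137/181, 1333/724, 27/724, -361/724; SSR = 3331/724.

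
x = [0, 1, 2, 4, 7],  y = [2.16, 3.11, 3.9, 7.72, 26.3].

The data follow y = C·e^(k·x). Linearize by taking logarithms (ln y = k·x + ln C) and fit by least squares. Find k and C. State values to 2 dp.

Linearized form: ln y = k·x + ln C. From the 5 transformed points,
Sums: Σx = 14.0000, Σ(x)² = 70.0000, Σln y = 8.5791, Σx·ln y = 34.9188.
Normal system: [[70.0000, 14.0000]; [14.0000, 5]]·[k, ln C]ᵀ = [34.9188, 8.5791]ᵀ.
Slope k = (n·Σx·ln y − Σx·Σln y)/(n·Σ(x)² − (Σx)²) = (5·34.9188 − 14.0000·8.5791)/154.0000 = 0.35381; ln C = (Σln y − k·Σx)/n = 0.72515, so C = exp(0.72515) = 2.06504.

k = 0.35, C = 2.07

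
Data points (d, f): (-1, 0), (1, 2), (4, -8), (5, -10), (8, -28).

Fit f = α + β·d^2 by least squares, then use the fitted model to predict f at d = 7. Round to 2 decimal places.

With design matrix A, AᵀA = [[5, 107]; [107, 4979]] and Aᵀf = [-44, -2168]ᵀ.
Determinant 5·4979 − 107² = 13446.
α = ((-44)·4979 − 107·(-2168))/13446 = 2150/2241; β = (5·(-2168) − 107·(-44))/13446 = -1022/2241.
At d = 7: f̂ = (2150/2241)·(1) + (-1022/2241)·(49) = -15976/747.

f̂ = -21.39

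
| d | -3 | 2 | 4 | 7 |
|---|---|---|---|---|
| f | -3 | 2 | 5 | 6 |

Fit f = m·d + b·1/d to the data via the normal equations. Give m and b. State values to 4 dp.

m = 0.9055, b = 1.0925

With design matrix A, AᵀA = [[78, 4]; [4, 3133/7056]] and Aᵀf = [75, 115/28]ᵀ.
Δ = 78·(3133/7056) − 4² = 21913/1176.
m = (75·(3133/7056) − 4·(115/28))/(21913/1176) = 39685/43826; b = (78·(115/28) − 4·75)/(21913/1176) = 23940/21913.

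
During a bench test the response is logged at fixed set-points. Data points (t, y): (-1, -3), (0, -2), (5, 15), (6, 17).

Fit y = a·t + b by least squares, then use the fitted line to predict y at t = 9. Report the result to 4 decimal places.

ŷ = 26.5135

Setting ∂/∂a … = 0 gives: 62·a + 10·b = 180;  10·a + 4·b = 27.
(Σt·t = 62, Σt = 10, Σ1 = 4, Σt·y = 180, Σy = 27.)
det = 62·4 − 10² = 148.
a = (180·4 − 10·27)/148 = 225/74; b = (62·27 − 10·180)/148 = -63/74.
At t = 9: ŷ = (225/74)·(9) + (-63/74)·(1) = 981/37.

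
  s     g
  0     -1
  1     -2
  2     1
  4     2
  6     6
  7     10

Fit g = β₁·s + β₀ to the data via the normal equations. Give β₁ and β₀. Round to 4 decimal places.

β₁ = 1.5424, β₀ = -2.4746

Compute the Gram sums: Σs·s = 106, Σs = 20, Σ1 = 6.
Moment sums: Σs·g = 114, Σg = 16.
Normal equations: [[106, 20]; [20, 6]]·[β₁, β₀]ᵀ = [114, 16]ᵀ.
Eliminating β₀: 6·(row 1) − 20·(row 2) gives 236·β₁ = 6·114 − 20·16 = 364, so β₁ = 91/59.
Then β₀ = (16 − 20·(91/59))/6 = -146/59.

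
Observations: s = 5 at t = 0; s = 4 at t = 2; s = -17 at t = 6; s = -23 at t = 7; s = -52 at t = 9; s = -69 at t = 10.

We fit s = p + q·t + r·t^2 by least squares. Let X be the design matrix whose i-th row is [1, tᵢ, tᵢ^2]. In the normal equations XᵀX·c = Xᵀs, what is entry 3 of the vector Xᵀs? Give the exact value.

Entry 3 ↔ basis t^2, so (Xᵀs)_{3} = Σᵢ (t^2)·sᵢ = (0)·(5) + (4)·(4) + (36)·(-17) + (49)·(-23) + (81)·(-52) + (100)·(-69) = -12835.

-12835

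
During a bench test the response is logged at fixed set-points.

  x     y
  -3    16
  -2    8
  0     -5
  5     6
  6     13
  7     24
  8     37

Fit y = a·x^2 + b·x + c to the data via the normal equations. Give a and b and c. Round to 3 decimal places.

The normal system AᵀA·[a, b, c]ᵀ = Aᵀy is [[8515, 1161, 187]; [1161, 187, 21]; [187, 21, 7]]·[a, b, c]ᵀ = [4338, 508, 99]ᵀ.
Row-reducing yields a = 4421/4052, b = -14497/4052, c = -8653/2026.

a = 1.091, b = -3.578, c = -4.271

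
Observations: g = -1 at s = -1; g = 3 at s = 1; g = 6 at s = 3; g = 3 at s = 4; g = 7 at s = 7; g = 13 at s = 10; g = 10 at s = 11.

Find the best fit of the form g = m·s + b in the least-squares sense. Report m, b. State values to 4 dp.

m = 0.9672, b = 1.0211

XᵀX·[m, b]ᵀ = Xᵀg reads: 297·m + 35·b = 323;  35·m + 7·b = 41.
Δ = 297·7 − 35² = 854.
m = (323·7 − 35·41)/854 = 59/61; b = (297·41 − 35·323)/854 = 436/427.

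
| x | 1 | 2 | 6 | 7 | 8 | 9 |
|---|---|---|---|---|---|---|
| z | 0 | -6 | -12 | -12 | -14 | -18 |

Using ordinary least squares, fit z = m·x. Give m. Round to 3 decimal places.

Normal-equation sums: Σx·x = 235.
For Aᵀz: Σx·z = -442.
Normal equations: [[235]]·[m]ᵀ = [-442]ᵀ.
Hence m = -442 / 235 ≈ -1.88085.

m = -1.881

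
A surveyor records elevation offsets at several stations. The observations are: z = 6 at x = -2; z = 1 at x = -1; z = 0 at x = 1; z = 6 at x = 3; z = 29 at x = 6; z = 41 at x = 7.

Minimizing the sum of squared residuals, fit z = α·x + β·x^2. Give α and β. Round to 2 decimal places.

α = -0.91, β = 0.96

Forming MᵀM = [[100, 578]; [578, 3796]] and Mᵀz = [466, 3132]ᵀ gives MᵀM·[α, β]ᵀ = Mᵀz.
Δ = 100·3796 − 578² = 45516.
α = (466·3796 − 578·3132)/45516 = -10340/11379; β = (100·3132 − 578·466)/45516 = 10963/11379.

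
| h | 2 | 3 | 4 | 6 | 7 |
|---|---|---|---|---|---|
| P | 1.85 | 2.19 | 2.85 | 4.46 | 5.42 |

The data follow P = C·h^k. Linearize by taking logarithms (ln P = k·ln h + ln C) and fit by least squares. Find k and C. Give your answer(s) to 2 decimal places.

k = 0.88, C = 0.91

With ln Pᵢ as the transformed response and ln hᵢ as the regressor:
Over the data: Σln h = 6.9157, Σ(ln h)² = 10.6062, Σln P = 5.6317, Σln h·ln P = 8.7072.
Normal system: [[10.6062, 6.9157]; [6.9157, 5]]·[k, ln C]ᵀ = [8.7072, 5.6317]ᵀ.
Δ = 10.6062·5 − (6.9157)² = 5.2037; k = (8.7072·5 − 6.9157·5.6317)/5.2037 = 0.88192, ln C = (10.6062·5.6317 − 6.9157·8.7072)/5.2037 = -0.09349, so C = exp(-0.09349) = 0.91075.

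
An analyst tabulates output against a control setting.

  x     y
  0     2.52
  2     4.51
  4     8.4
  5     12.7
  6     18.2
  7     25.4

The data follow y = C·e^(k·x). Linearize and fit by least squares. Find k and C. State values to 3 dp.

Taking logs, ln y = k·x + ln C, so regress ln y on x.
Σx = 24.0000, Σ(x)² = 130.0000, Σln y = 13.2366, Σx·ln y = 64.2853.
Normal system: [[130.0000, 24.0000]; [24.0000, 6]]·[k, ln C]ᵀ = [64.2853, 13.2366]ᵀ.
Solving (det = 204.0000): k = 0.33350, ln C = 0.87209, so C = exp(0.87209) = 2.39190.

k = 0.334, C = 2.392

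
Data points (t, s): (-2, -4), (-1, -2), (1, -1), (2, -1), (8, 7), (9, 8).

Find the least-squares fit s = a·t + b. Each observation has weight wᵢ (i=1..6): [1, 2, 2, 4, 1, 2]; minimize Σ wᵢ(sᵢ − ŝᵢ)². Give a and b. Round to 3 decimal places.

Entries of AᵀWA: Σwᵢ·t·t = 250, Σwᵢ·t = 32, Σwᵢ·1 = 12.
For AᵀWs: Σwᵢ·t·s = 202, Σwᵢ·s = 9.
Δ = 250·12 − 32² = 1976.
a = (202·12 − 32·9)/1976 = 267/247; b = (250·9 − 32·202)/1976 = -2107/988.

a = 1.081, b = -2.133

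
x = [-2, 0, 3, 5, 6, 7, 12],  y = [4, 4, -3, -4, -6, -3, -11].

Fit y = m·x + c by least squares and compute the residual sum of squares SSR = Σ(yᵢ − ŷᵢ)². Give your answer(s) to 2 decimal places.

Sums needed: Σx·x = 267, Σx = 31, Σ1 = 7.
For Mᵀy: Σx·y = -226, Σy = -19.
Normal equations: [[267, 31]; [31, 7]]·[m, c]ᵀ = [-226, -19]ᵀ.
Eliminating c: 7·(row 1) − 31·(row 2) gives 908·m = 7·(-226) − 31·(-19) = -993, so m = -993/908.
Then c = ((-19) − 31·(-993/908))/7 = 1933/908.
Residuals: -287/908, 1699/908, -839/454, -150/227, -1423/908, 1147/454, -5/908; SSR = 14793/908.

SSR = 16.29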